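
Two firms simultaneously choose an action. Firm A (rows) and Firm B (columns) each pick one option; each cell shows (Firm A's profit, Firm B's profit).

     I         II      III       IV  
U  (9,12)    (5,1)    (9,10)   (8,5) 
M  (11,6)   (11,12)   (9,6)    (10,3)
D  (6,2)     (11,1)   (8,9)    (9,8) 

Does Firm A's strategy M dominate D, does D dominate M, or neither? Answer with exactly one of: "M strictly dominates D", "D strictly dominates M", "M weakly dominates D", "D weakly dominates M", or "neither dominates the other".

M's payoffs vs D's, by Firm B's action — I: 11>6, II: 11=11, III: 9>8, IV: 10>9.
M is at least as good everywhere and strictly better somewhere (tied only at II), so M weakly but not strictly dominates D.

M weakly dominates D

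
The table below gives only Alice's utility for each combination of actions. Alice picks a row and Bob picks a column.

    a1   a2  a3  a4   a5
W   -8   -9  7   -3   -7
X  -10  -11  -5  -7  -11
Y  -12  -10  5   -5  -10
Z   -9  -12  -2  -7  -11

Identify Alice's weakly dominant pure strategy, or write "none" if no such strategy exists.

W

W vs X: a1: -8>-10, a2: -9>-11, a3: 7>-5, a4: -3>-7, a5: -7>-11.
W vs Y: a1: -8>-12, a2: -9>-10, a3: 7>5, a4: -3>-5, a5: -7>-10.
W vs Z: a1: -8>-9, a2: -9>-12, a3: 7>-2, a4: -3>-7, a5: -7>-11.
W is at least as good as every other strategy against every opponent action, so it is weakly dominant.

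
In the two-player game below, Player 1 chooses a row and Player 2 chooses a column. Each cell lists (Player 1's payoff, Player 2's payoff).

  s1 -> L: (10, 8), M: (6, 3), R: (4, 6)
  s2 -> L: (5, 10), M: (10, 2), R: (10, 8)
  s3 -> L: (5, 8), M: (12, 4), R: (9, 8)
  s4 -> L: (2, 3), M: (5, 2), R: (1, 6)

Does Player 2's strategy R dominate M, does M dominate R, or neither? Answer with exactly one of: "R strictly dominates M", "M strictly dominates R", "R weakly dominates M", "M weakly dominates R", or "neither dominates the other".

Compare R to M across each choice by Player 1: s1: 6>3, s2: 8>2, s3: 8>4, s4: 6>2.
R gives a strictly higher payoff against each choice by Player 1, so R strictly dominates M.

R strictly dominates M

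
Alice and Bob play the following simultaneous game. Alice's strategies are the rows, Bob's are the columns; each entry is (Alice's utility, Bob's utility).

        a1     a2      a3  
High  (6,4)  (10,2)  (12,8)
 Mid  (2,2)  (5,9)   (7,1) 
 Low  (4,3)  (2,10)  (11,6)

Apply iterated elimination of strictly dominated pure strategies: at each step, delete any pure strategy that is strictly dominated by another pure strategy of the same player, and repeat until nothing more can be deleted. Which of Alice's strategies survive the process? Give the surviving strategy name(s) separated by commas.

High

Row Mid is eliminated: High beats it against every remaining column (a1: 6>2, a2: 10>5, a3: 12>7).
Row Low is eliminated: High beats it against every remaining column (a1: 6>4, a2: 10>2, a3: 12>11).
Bob's strategy a1 is strictly dominated by a3 (High: 8>4) and is removed.
Bob's strategy a2 is strictly dominated by a3 (High: 8>2) and is removed.
Among the remaining strategies, none is strictly dominated by another pure strategy of the same player, so the elimination stops.
Surviving strategies — Alice: {High}; Bob: {a3}.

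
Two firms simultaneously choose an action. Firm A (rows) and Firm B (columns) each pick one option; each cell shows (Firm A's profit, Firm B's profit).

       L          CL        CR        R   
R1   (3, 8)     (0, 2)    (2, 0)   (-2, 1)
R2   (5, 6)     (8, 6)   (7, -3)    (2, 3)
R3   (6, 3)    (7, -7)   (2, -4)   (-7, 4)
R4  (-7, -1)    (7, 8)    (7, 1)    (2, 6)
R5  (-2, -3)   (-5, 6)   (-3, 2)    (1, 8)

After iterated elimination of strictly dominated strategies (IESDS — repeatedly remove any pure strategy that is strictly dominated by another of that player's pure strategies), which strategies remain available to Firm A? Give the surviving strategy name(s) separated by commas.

R2, R3, R4

For Firm A, R2 strictly dominates R1 on the remaining columns (L: 5>3, CL: 8>0, CR: 7>2, R: 2>-2); eliminate R1.
Firm A's strategy R5 is strictly dominated by R2 (L: 5>-2, CL: 8>-5, CR: 7>-3, R: 2>1) and is removed.
Column CR is eliminated: R beats it against every remaining row (R2: 3>-3, R3: 4>-4, R4: 6>1).
Among the remaining strategies, none is strictly dominated by another pure strategy of the same player, so the elimination stops.
Surviving strategies — Firm A: {R2, R3, R4}; Firm B: {L, CL, R}.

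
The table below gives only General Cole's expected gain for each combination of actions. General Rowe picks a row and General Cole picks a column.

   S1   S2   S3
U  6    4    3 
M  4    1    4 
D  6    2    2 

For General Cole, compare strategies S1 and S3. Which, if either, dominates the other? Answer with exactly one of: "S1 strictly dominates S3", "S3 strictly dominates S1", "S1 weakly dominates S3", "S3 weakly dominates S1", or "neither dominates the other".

S1 weakly dominates S3

Compare S1 to S3 across every action of General Rowe: U: 6>3, M: 4=4, D: 6>2.
S1 is at least as good everywhere and strictly better somewhere (tied only at M), so S1 weakly but not strictly dominates S3.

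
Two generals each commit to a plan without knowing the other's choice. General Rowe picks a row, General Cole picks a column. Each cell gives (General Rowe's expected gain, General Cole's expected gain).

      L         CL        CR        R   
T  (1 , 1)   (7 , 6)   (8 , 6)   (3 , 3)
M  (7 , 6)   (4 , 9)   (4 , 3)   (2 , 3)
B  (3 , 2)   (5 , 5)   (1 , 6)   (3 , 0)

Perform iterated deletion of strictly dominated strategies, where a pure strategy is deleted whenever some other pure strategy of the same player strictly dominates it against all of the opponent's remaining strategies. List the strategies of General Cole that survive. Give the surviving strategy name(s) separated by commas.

General Cole's strategy L is strictly dominated by CL (T: 6>1, M: 9>6, B: 5>2) and is removed.
General Rowe's strategy M is strictly dominated by T (CL: 7>4, CR: 8>4, R: 3>2) and is removed.
For General Cole, CL strictly dominates R on the remaining rows (T: 6>3, B: 5>0); eliminate R.
For General Rowe, T strictly dominates B on the remaining columns (CL: 7>5, CR: 8>1); eliminate B.
Among the remaining strategies, none is strictly dominated by another pure strategy of the same player, so the elimination stops.
Surviving strategies — General Rowe: {T}; General Cole: {CL, CR}.

CL, CR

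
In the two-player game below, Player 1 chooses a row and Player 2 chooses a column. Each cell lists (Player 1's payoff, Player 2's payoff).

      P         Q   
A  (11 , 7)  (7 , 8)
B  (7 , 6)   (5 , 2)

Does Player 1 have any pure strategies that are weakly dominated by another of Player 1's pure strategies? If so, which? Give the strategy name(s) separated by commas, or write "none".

A is not dominated — it holds its own against B at P (11>7).
A weakly dominates B — P: 11>7, Q: 7>5.

B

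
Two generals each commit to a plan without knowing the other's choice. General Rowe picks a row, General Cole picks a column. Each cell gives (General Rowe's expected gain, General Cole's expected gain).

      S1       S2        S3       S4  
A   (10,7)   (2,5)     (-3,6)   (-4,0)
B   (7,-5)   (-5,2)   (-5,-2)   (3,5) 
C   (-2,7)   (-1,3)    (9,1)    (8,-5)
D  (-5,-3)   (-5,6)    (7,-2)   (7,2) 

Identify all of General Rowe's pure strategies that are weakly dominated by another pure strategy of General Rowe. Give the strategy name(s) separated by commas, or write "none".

D

A is not dominated — it holds its own against B at S1 (10>7); C at S1 (10>-2); D at S1 (10>-5).
Nothing dominates B: A at S4 (3>-4); C at S1 (7>-2); D at S1 (7>-5).
Nothing dominates C: A at S3 (9>-3); B at S2 (-1>-5); D at S1 (-2>-5).
C weakly dominates D — S1: -2>-5, S2: -1>-5, S3: 9>7, S4: 8>7.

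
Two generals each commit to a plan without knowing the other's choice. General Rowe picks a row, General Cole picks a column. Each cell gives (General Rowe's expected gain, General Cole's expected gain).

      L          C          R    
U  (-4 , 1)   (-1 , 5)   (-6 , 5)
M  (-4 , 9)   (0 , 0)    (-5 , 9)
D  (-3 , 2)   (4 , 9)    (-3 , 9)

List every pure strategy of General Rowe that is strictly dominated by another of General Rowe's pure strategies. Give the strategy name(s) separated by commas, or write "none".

U, M

D strictly dominates U — L: -3>-4, C: 4>-1, R: -3>-6.
M: dominated, since D does at least as well everywhere (L: -3>-4, C: 4>0, R: -3>-5).
D is not dominated — it holds its own against U at L (-3>-4); M at L (-3>-4).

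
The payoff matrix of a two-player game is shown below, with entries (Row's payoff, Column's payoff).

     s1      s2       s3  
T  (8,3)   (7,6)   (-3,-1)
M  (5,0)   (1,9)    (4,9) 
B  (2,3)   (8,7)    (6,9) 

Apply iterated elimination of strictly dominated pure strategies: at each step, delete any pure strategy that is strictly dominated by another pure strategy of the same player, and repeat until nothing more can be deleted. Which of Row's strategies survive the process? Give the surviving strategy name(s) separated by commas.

B

For Column, s2 strictly dominates s1 on the remaining rows (T: 6>3, M: 9>0, B: 7>3); eliminate s1.
Row's strategy T is strictly dominated by B (s2: 8>7, s3: 6>-3) and is removed.
Row M is eliminated: B beats it against every remaining column (s2: 8>1, s3: 6>4).
Column's strategy s2 is strictly dominated by s3 (B: 9>7) and is removed.
Among the remaining strategies, none is strictly dominated by another pure strategy of the same player, so the elimination stops.
Surviving strategies — Row: {B}; Column: {s3}.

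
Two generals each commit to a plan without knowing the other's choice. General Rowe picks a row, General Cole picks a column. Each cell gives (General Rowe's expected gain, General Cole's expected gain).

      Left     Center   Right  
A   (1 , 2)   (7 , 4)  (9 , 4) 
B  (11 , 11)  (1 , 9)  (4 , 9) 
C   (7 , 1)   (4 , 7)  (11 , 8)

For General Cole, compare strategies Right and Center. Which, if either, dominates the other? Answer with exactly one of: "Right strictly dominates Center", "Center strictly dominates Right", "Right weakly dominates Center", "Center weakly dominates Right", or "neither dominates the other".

Right's payoffs vs Center's, by General Rowe's action — A: 4=4, B: 9=9, C: 8>7.
Right is at least as good everywhere and strictly better somewhere (tied only at A, B), so Right weakly but not strictly dominates Center.

Right weakly dominates Center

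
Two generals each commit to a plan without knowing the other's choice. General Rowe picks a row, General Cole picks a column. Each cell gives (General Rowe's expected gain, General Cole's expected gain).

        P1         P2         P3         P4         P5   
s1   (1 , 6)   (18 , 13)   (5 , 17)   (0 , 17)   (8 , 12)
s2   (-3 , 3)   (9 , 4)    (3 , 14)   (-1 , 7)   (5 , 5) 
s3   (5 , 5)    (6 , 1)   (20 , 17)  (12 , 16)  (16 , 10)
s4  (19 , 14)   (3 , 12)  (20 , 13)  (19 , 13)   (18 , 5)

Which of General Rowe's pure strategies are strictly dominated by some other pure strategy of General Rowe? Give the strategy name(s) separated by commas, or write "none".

s2

s1 is not dominated — it holds its own against s2 at P1 (1>-3); s3 at P2 (18>6); s4 at P2 (18>3).
s2: dominated, since s1 does at least as well everywhere (P1: 1>-3, P2: 18>9, P3: 5>3, P4: 0>-1, P5: 8>5).
s3 is not dominated — it holds its own against s1 at P1 (5>1); s2 at P1 (5>-3); s4 at P2 (6>3).
s4: no other strategy beats it everywhere (s1 at P1 (19>1); s2 at P1 (19>-3); s3 at P1 (19>5)).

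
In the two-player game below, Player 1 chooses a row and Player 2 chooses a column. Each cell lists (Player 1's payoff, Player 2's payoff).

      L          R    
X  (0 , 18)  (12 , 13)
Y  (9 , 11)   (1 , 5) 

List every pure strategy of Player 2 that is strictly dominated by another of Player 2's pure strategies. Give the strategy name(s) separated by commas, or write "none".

Nothing dominates L: R at X (18>13).
R: dominated, since L does at least as well everywhere (X: 18>13, Y: 11>5).

R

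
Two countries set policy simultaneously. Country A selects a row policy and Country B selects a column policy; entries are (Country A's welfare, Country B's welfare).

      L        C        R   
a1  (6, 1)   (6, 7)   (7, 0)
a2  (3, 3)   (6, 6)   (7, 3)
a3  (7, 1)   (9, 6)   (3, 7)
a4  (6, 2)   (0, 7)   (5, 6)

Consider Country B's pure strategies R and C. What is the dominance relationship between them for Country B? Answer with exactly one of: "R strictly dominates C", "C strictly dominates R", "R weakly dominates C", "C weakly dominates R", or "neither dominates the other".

R's payoffs vs C's, by Country A's action — a1: 0<7, a2: 3<6, a3: 7>6, a4: 6<7.
R does better at a3 but worse at a1, a2, a4; neither strategy dominates the other.

neither dominates the other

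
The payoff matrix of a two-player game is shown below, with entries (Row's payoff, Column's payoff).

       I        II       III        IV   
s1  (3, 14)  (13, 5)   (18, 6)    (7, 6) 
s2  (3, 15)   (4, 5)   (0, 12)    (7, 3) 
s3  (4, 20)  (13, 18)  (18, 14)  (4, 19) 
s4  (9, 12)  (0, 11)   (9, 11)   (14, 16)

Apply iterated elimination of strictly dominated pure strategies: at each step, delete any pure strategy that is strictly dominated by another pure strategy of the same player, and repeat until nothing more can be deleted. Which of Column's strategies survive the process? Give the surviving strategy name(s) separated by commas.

IV

Column II is eliminated: I beats it against every remaining row (s1: 14>5, s2: 15>5, s3: 20>18, s4: 12>11).
Row's strategy s2 is strictly dominated by s4 (I: 9>3, III: 9>0, IV: 14>7) and is removed.
For Column, I strictly dominates III on the remaining rows (s1: 14>6, s3: 20>14, s4: 12>11); eliminate III.
Row's strategy s1 is strictly dominated by s4 (I: 9>3, IV: 14>7) and is removed.
Row's strategy s3 is strictly dominated by s4 (I: 9>4, IV: 14>4) and is removed.
Column I is eliminated: IV beats it against every remaining row (s4: 16>12).
Among the remaining strategies, none is strictly dominated by another pure strategy of the same player, so the elimination stops.
Surviving strategies — Row: {s4}; Column: {IV}.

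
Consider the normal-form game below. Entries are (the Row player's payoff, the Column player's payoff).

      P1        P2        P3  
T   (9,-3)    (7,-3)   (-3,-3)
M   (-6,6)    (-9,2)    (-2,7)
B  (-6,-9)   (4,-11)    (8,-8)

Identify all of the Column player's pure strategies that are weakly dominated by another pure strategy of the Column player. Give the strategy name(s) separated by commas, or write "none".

P1, P2

P1 is weakly dominated by P3 (T: -3=-3, M: 7>6, B: -8>-9).
P1 weakly dominates P2 — T: -3=-3, M: 6>2, B: -9>-11.
Nothing dominates P3: P1 at M (7>6); P2 at M (7>2).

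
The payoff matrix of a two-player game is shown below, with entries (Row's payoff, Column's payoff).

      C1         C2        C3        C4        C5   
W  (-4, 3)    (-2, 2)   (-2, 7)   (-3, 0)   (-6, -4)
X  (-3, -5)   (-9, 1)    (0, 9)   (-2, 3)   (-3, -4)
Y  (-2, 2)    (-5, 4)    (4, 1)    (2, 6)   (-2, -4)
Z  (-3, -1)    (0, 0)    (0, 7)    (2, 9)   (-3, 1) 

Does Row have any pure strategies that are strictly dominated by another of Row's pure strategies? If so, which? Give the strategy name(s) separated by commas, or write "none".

Z strictly dominates W — C1: -3>-4, C2: 0>-2, C3: 0>-2, C4: 2>-3, C5: -3>-6.
Y strictly dominates X — C1: -2>-3, C2: -5>-9, C3: 4>0, C4: 2>-2, C5: -2>-3.
Nothing dominates Y: W at C1 (-2>-4); X at C1 (-2>-3); Z at C1 (-2>-3).
Z is not dominated — it holds its own against W at C1 (-3>-4); X at C1 (-3=-3); Y at C2 (0>-5).

W, X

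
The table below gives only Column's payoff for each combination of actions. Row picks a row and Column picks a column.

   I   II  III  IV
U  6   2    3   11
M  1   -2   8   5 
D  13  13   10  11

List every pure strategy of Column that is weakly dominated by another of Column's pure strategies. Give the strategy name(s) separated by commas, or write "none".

II

I: no other strategy beats it everywhere (II at U (6>2); III at U (6>3); IV at D (13>11)).
II is weakly dominated by I (U: 6>2, M: 1>-2, D: 13=13).
Nothing dominates III: I at M (8>1); II at U (3>2); IV at M (8>5).
IV is not dominated — it holds its own against I at U (11>6); II at U (11>2); III at U (11>3).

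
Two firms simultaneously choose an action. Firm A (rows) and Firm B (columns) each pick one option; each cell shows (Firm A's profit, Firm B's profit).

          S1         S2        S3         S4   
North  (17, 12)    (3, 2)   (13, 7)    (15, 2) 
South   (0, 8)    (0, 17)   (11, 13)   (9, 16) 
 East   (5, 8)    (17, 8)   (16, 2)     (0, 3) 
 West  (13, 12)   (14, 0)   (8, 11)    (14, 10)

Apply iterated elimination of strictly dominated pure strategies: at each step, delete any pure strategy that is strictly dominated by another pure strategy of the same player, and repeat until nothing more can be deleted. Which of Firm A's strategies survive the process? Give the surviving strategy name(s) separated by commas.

For Firm A, North strictly dominates South on the remaining columns (S1: 17>0, S2: 3>0, S3: 13>11, S4: 15>9); eliminate South.
Firm B's strategy S3 is strictly dominated by S1 (North: 12>7, East: 8>2, West: 12>11) and is removed.
Firm B's strategy S4 is strictly dominated by S1 (North: 12>2, East: 8>3, West: 12>10) and is removed.
Among the remaining strategies, none is strictly dominated by another pure strategy of the same player, so the elimination stops.
Surviving strategies — Firm A: {North, East, West}; Firm B: {S1, S2}.

North, East, West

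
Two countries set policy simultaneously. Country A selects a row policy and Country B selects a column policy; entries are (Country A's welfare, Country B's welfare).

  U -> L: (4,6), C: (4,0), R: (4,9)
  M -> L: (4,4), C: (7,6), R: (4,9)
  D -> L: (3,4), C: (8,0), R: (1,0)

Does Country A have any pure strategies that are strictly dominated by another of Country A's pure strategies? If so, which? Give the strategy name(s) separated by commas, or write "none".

Nothing dominates U: M at L (4=4); D at L (4>3).
M is not dominated — it holds its own against U at L (4=4); D at L (4>3).
D: no other strategy beats it everywhere (U at C (8>4); M at C (8>7)).

none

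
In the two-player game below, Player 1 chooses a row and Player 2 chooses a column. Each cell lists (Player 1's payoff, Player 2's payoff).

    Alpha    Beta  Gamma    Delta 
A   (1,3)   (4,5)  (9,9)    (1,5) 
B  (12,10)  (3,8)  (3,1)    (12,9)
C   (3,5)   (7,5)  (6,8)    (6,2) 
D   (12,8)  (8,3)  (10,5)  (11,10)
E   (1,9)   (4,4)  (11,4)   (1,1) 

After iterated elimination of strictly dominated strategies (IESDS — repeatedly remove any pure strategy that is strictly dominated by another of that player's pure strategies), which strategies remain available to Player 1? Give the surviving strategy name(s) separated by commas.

Player 1's strategy A is strictly dominated by D (Alpha: 12>1, Beta: 8>4, Gamma: 10>9, Delta: 11>1) and is removed.
Player 1's strategy C is strictly dominated by D (Alpha: 12>3, Beta: 8>7, Gamma: 10>6, Delta: 11>6) and is removed.
For Player 2, Alpha strictly dominates Beta on the remaining rows (B: 10>8, D: 8>3, E: 9>4); eliminate Beta.
For Player 2, Alpha strictly dominates Gamma on the remaining rows (B: 10>1, D: 8>5, E: 9>4); eliminate Gamma.
For Player 1, B strictly dominates E on the remaining columns (Alpha: 12>1, Delta: 12>1); eliminate E.
Among the remaining strategies, none is strictly dominated by another pure strategy of the same player, so the elimination stops.
Surviving strategies — Player 1: {B, D}; Player 2: {Alpha, Delta}.

B, D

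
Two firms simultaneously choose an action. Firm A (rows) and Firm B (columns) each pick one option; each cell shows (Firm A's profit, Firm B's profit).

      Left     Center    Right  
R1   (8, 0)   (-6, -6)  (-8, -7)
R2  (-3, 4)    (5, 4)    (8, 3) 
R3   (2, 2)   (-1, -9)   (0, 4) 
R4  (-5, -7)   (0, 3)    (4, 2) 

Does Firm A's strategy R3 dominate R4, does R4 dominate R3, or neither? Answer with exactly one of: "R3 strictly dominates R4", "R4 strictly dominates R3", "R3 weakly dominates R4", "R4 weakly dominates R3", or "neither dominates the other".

neither dominates the other

R3's payoffs vs R4's, by Firm B's action — Left: 2>-5, Center: -1<0, Right: 0<4.
R3 does better at Left but worse at Center, Right; neither strategy dominates the other.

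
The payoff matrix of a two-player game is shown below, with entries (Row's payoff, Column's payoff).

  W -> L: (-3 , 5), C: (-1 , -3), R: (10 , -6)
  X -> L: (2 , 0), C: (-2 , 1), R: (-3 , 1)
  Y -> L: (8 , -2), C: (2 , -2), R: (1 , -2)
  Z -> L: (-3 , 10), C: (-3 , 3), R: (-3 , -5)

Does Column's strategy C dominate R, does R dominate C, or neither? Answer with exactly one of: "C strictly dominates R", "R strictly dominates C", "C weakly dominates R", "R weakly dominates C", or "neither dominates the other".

C's payoffs vs R's, by Row's action — W: -3>-6, X: 1=1, Y: -2=-2, Z: 3>-5.
C is at least as good everywhere and strictly better somewhere (tied only at X, Y), so C weakly but not strictly dominates R.

C weakly dominates R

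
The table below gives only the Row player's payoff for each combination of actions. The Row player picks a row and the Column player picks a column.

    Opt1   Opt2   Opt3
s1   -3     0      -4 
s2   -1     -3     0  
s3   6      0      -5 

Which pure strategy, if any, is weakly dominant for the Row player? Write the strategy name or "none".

none

s1 fails to dominate s2 at Opt1 (-3<-1).
s2 fails to dominate s1 at Opt2 (-3<0).
s3 fails to dominate s1 at Opt3 (-5<-4).
No single strategy dominates all the others.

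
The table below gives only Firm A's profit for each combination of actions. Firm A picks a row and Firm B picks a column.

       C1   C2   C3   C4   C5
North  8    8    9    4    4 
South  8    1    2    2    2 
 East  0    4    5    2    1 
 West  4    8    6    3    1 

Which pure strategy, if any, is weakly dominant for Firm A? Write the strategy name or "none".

North vs South: C1: 8=8, C2: 8>1, C3: 9>2, C4: 4>2, C5: 4>2.
North vs East: C1: 8>0, C2: 8>4, C3: 9>5, C4: 4>2, C5: 4>1.
North vs West: C1: 8>4, C2: 8=8, C3: 9>6, C4: 4>3, C5: 4>1.
North is at least as good as every other strategy against every opponent action, so it is weakly dominant.

North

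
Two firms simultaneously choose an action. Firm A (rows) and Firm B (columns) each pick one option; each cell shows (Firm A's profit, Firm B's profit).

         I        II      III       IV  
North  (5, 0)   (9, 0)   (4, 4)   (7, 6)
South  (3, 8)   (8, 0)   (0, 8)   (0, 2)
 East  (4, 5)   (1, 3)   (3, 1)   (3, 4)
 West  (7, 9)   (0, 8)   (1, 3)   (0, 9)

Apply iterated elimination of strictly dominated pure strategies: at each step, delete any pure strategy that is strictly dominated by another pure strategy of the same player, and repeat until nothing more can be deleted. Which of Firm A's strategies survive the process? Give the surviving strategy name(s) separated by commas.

For Firm A, North strictly dominates South on the remaining columns (I: 5>3, II: 9>8, III: 4>0, IV: 7>0); eliminate South.
For Firm A, North strictly dominates East on the remaining columns (I: 5>4, II: 9>1, III: 4>3, IV: 7>3); eliminate East.
Firm B's strategy II is strictly dominated by IV (North: 6>0, West: 9>8) and is removed.
Column III is eliminated: IV beats it against every remaining row (North: 6>4, West: 9>3).
Among the remaining strategies, none is strictly dominated by another pure strategy of the same player, so the elimination stops.
Surviving strategies — Firm A: {North, West}; Firm B: {I, IV}.

North, West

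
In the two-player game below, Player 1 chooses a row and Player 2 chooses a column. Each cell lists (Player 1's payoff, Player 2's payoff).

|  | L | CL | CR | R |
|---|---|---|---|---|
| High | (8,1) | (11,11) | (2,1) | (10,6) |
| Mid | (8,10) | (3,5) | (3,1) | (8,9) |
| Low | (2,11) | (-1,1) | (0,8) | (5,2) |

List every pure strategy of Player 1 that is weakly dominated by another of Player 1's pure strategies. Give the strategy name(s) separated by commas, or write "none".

Low

High is not dominated — it holds its own against Mid at CL (11>3); Low at L (8>2).
Mid is not dominated — it holds its own against High at CR (3>2); Low at L (8>2).
Low: dominated, since High does at least as well everywhere (L: 8>2, CL: 11>-1, CR: 2>0, R: 10>5).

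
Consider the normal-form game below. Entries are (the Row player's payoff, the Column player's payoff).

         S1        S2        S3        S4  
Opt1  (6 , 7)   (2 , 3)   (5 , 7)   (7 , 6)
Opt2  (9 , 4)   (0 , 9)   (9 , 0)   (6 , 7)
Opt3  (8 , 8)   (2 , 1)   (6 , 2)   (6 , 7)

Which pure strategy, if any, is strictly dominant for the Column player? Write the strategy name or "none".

none

S1 fails to dominate S2 at Opt2 (4<9).
S2 fails to dominate S1 at Opt1 (3<7).
S3 fails to dominate S1 at Opt1 (7=7).
S4 fails to dominate S1 at Opt1 (6<7).
No single strategy dominates all the others.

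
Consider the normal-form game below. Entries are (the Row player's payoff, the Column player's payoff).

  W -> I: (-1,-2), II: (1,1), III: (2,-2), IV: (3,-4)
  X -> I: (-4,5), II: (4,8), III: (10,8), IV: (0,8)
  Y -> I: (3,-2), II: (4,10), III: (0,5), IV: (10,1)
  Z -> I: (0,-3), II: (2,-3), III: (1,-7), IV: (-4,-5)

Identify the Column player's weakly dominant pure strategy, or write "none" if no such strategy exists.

II

II vs I: W: 1>-2, X: 8>5, Y: 10>-2, Z: -3=-3.
II vs III: W: 1>-2, X: 8=8, Y: 10>5, Z: -3>-7.
II vs IV: W: 1>-4, X: 8=8, Y: 10>1, Z: -3>-5.
II is at least as good as every other strategy against every opponent action, so it is weakly dominant.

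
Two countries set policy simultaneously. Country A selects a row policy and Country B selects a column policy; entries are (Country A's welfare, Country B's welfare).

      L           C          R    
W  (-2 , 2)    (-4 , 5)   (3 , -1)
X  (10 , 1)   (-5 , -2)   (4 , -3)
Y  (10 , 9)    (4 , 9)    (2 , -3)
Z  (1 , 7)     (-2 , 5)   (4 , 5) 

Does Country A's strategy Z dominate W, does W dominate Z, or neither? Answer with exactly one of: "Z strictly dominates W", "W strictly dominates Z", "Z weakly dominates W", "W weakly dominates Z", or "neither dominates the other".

Z's payoffs vs W's, by Country B's action — L: 1>-2, C: -2>-4, R: 4>3.
Every comparison favours Z, so Z strictly dominates W.

Z strictly dominates W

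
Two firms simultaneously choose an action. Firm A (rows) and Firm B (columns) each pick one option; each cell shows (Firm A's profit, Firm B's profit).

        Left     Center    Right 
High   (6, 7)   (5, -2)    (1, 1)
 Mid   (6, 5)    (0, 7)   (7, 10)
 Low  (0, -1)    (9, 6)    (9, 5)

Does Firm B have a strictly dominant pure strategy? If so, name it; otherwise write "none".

Left fails to dominate Center at Mid (5<7).
Center fails to dominate Left at High (-2<7).
Right fails to dominate Left at High (1<7).
No single strategy dominates all the others.

none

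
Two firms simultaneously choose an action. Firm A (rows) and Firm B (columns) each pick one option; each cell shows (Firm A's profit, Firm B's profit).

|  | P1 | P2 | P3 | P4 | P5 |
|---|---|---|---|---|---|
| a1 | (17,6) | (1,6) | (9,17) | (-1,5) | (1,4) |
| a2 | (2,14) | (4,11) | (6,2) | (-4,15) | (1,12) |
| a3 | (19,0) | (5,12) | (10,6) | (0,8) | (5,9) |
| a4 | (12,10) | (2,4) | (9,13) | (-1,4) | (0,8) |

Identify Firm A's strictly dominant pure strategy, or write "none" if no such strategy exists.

a3 vs a1: P1: 19>17, P2: 5>1, P3: 10>9, P4: 0>-1, P5: 5>1.
a3 vs a2: P1: 19>2, P2: 5>4, P3: 10>6, P4: 0>-4, P5: 5>1.
a3 vs a4: P1: 19>12, P2: 5>2, P3: 10>9, P4: 0>-1, P5: 5>0.
a3 strictly beats every other strategy against every opponent action, so it is strictly dominant.

a3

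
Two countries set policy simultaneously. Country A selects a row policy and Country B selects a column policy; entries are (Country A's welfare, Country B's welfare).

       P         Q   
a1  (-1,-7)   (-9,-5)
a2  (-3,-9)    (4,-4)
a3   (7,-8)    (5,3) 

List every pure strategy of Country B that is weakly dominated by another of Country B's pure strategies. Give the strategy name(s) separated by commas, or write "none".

P

P is weakly dominated by Q (a1: -5>-7, a2: -4>-9, a3: 3>-8).
Q is not dominated — it holds its own against P at a1 (-5>-7).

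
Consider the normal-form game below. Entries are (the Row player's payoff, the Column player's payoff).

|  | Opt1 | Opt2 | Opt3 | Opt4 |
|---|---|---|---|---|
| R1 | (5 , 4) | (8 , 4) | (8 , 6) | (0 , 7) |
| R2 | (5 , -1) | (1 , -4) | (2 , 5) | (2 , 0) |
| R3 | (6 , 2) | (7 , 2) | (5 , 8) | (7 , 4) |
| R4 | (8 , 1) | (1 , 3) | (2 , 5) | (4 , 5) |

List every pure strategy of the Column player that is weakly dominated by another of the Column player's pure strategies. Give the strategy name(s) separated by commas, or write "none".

Opt1: dominated, since Opt3 does at least as well everywhere (R1: 6>4, R2: 5>-1, R3: 8>2, R4: 5>1).
Opt2: dominated, since Opt3 does at least as well everywhere (R1: 6>4, R2: 5>-4, R3: 8>2, R4: 5>3).
Nothing dominates Opt3: Opt1 at R1 (6>4); Opt2 at R1 (6>4); Opt4 at R2 (5>0).
Opt4 is not dominated — it holds its own against Opt1 at R1 (7>4); Opt2 at R1 (7>4); Opt3 at R1 (7>6).

Opt1, Opt2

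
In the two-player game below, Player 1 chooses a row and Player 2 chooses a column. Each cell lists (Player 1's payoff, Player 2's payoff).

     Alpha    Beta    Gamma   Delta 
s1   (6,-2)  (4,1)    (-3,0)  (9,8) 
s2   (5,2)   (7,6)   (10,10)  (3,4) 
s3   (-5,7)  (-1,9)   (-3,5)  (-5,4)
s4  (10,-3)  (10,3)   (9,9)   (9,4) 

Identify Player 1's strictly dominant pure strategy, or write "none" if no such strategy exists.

s1 fails to dominate s2 at Beta (4<7).
s2 fails to dominate s1 at Alpha (5<6).
s3 fails to dominate s1 at Alpha (-5<6).
s4 fails to dominate s1 at Delta (9=9).
No single strategy dominates all the others.

none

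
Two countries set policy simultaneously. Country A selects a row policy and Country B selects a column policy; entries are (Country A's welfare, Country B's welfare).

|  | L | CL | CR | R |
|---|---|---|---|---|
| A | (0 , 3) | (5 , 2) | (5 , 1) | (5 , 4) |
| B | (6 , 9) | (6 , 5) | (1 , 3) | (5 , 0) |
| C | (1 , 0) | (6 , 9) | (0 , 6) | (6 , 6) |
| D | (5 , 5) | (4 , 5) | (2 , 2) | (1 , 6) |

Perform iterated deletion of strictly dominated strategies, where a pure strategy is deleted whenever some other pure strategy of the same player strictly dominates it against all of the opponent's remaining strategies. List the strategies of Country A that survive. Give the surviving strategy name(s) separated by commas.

Country B's strategy CR is strictly dominated by CL (A: 2>1, B: 5>3, C: 9>6, D: 5>2) and is removed.
Country A's strategy A is strictly dominated by C (L: 1>0, CL: 6>5, R: 6>5) and is removed.
Row D is eliminated: B beats it against every remaining column (L: 6>5, CL: 6>4, R: 5>1).
Column R is eliminated: CL beats it against every remaining row (B: 5>0, C: 9>6).
Among the remaining strategies, none is strictly dominated by another pure strategy of the same player, so the elimination stops.
Surviving strategies — Country A: {B, C}; Country B: {L, CL}.

B, C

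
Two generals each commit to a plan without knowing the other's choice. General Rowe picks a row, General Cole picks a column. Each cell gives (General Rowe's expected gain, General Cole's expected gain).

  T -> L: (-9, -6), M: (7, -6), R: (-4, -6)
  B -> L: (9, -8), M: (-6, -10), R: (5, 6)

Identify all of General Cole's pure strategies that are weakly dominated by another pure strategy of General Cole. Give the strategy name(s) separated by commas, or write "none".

L: dominated, since R does at least as well everywhere (T: -6=-6, B: 6>-8).
L weakly dominates M — T: -6=-6, B: -8>-10.
Nothing dominates R: L at B (6>-8); M at B (6>-10).

L, M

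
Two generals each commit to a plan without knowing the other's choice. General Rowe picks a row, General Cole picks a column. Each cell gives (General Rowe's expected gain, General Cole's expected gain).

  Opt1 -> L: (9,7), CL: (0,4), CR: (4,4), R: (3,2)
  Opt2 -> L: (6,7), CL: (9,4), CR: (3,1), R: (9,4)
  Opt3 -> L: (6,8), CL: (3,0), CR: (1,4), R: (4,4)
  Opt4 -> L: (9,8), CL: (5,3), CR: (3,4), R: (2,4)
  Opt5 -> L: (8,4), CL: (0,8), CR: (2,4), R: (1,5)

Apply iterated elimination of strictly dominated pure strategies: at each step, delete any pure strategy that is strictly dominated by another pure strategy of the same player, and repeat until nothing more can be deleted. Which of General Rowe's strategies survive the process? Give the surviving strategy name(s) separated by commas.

General Rowe's strategy Opt5 is strictly dominated by Opt4 (L: 9>8, CL: 5>0, CR: 3>2, R: 2>1) and is removed.
For General Cole, L strictly dominates CL on the remaining rows (Opt1: 7>4, Opt2: 7>4, Opt3: 8>0, Opt4: 8>3); eliminate CL.
For General Cole, L strictly dominates CR on the remaining rows (Opt1: 7>4, Opt2: 7>1, Opt3: 8>4, Opt4: 8>4); eliminate CR.
General Cole's strategy R is strictly dominated by L (Opt1: 7>2, Opt2: 7>4, Opt3: 8>4, Opt4: 8>4) and is removed.
Row Opt2 is eliminated: Opt1 beats it against every remaining column (L: 9>6).
For General Rowe, Opt1 strictly dominates Opt3 on the remaining columns (L: 9>6); eliminate Opt3.
Among the remaining strategies, none is strictly dominated by another pure strategy of the same player, so the elimination stops.
Surviving strategies — General Rowe: {Opt1, Opt4}; General Cole: {L}.

Opt1, Opt4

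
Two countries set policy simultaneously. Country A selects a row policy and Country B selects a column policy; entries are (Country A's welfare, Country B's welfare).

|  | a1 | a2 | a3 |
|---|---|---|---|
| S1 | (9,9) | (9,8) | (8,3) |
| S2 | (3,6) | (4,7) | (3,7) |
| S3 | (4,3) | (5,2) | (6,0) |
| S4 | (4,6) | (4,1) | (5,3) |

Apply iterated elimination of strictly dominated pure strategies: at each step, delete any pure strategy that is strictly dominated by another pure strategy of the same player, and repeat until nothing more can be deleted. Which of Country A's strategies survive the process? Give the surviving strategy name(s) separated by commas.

Row S2 is eliminated: S1 beats it against every remaining column (a1: 9>3, a2: 9>4, a3: 8>3).
For Country A, S1 strictly dominates S3 on the remaining columns (a1: 9>4, a2: 9>5, a3: 8>6); eliminate S3.
Country A's strategy S4 is strictly dominated by S1 (a1: 9>4, a2: 9>4, a3: 8>5) and is removed.
Column a2 is eliminated: a1 beats it against every remaining row (S1: 9>8).
Country B's strategy a3 is strictly dominated by a1 (S1: 9>3) and is removed.
Among the remaining strategies, none is strictly dominated by another pure strategy of the same player, so the elimination stops.
Surviving strategies — Country A: {S1}; Country B: {a1}.

S1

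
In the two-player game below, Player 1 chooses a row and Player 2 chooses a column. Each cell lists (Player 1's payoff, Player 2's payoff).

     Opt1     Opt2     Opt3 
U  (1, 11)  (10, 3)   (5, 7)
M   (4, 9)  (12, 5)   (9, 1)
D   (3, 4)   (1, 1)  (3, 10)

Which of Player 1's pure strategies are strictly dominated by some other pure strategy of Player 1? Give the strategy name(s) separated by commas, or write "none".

M strictly dominates U — Opt1: 4>1, Opt2: 12>10, Opt3: 9>5.
Nothing dominates M: U at Opt1 (4>1); D at Opt1 (4>3).
M strictly dominates D — Opt1: 4>3, Opt2: 12>1, Opt3: 9>3.

U, D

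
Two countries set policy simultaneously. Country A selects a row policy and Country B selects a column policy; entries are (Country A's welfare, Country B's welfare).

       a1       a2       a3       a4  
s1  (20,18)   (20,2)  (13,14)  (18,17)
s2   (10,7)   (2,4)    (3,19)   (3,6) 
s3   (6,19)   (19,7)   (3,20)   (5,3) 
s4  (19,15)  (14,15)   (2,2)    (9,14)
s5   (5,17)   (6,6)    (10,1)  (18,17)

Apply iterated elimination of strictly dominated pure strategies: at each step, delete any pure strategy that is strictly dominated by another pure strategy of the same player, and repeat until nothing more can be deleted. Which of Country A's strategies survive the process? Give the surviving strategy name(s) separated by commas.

Row s2 is eliminated: s1 beats it against every remaining column (a1: 20>10, a2: 20>2, a3: 13>3, a4: 18>3).
Country A's strategy s3 is strictly dominated by s1 (a1: 20>6, a2: 20>19, a3: 13>3, a4: 18>5) and is removed.
Row s4 is eliminated: s1 beats it against every remaining column (a1: 20>19, a2: 20>14, a3: 13>2, a4: 18>9).
Country B's strategy a2 is strictly dominated by a1 (s1: 18>2, s5: 17>6) and is removed.
Country B's strategy a3 is strictly dominated by a1 (s1: 18>14, s5: 17>1) and is removed.
Among the remaining strategies, none is strictly dominated by another pure strategy of the same player, so the elimination stops.
Surviving strategies — Country A: {s1, s5}; Country B: {a1, a4}.

s1, s5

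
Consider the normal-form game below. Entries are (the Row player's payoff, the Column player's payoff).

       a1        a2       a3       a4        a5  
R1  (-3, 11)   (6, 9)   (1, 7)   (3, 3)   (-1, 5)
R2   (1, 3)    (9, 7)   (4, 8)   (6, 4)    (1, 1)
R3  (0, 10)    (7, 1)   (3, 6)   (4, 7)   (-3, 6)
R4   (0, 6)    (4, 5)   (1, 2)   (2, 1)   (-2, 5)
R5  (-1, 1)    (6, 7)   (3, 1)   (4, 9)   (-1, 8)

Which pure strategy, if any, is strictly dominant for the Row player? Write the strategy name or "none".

R2

R2 vs R1: a1: 1>-3, a2: 9>6, a3: 4>1, a4: 6>3, a5: 1>-1.
R2 vs R3: a1: 1>0, a2: 9>7, a3: 4>3, a4: 6>4, a5: 1>-3.
R2 vs R4: a1: 1>0, a2: 9>4, a3: 4>1, a4: 6>2, a5: 1>-2.
R2 vs R5: a1: 1>-1, a2: 9>6, a3: 4>3, a4: 6>4, a5: 1>-1.
R2 strictly beats every other strategy against every opponent action, so it is strictly dominant.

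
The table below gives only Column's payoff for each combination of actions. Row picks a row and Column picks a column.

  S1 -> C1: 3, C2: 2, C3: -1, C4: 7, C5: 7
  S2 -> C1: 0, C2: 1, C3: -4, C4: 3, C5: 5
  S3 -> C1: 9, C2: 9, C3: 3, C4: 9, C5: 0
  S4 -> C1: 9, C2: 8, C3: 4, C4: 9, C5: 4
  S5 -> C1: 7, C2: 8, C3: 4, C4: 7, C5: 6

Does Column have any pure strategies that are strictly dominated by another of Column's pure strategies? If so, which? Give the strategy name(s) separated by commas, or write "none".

Nothing dominates C1: C2 at S1 (3>2); C3 at S1 (3>-1); C4 at S3 (9=9); C5 at S3 (9>0).
C2 is not dominated — it holds its own against C1 at S2 (1>0); C3 at S1 (2>-1); C4 at S3 (9=9); C5 at S3 (9>0).
C3 is strictly dominated by C1 (S1: 3>-1, S2: 0>-4, S3: 9>3, S4: 9>4, S5: 7>4).
C4: no other strategy beats it everywhere (C1 at S1 (7>3); C2 at S1 (7>2); C3 at S1 (7>-1); C5 at S1 (7=7)).
C5 is not dominated — it holds its own against C1 at S1 (7>3); C2 at S1 (7>2); C3 at S1 (7>-1); C4 at S1 (7=7).

C3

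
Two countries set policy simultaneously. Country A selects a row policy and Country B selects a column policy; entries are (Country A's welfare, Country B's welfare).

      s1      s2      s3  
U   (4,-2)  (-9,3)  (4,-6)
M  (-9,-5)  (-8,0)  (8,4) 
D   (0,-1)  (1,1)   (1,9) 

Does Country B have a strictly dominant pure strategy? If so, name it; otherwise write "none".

none

s1 fails to dominate s2 at U (-2<3).
s2 fails to dominate s3 at M (0<4).
s3 fails to dominate s1 at U (-6<-2).
No single strategy dominates all the others.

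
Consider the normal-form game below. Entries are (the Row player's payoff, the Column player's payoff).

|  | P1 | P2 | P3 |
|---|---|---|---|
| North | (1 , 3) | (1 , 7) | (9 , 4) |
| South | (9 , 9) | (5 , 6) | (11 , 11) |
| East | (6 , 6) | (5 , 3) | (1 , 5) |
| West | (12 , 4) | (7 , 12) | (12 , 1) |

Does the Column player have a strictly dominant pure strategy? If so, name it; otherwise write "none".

P1 fails to dominate P2 at North (3<7).
P2 fails to dominate P1 at South (6<9).
P3 fails to dominate P1 at East (5<6).
No single strategy dominates all the others.

none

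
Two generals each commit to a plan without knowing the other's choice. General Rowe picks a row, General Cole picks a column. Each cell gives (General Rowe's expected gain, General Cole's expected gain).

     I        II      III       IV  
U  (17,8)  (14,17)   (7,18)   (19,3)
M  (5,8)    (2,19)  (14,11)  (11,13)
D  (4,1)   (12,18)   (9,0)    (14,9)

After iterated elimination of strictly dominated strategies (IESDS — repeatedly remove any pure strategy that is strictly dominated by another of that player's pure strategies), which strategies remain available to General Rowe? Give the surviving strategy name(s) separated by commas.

U, M, D

Column I is eliminated: II beats it against every remaining row (U: 17>8, M: 19>8, D: 18>1).
Column IV is eliminated: II beats it against every remaining row (U: 17>3, M: 19>13, D: 18>9).
Among the remaining strategies, none is strictly dominated by another pure strategy of the same player, so the elimination stops.
Surviving strategies — General Rowe: {U, M, D}; General Cole: {II, III}.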